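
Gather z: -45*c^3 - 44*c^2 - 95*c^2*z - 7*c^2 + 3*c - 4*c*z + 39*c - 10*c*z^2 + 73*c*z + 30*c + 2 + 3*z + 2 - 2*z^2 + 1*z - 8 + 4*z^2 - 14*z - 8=-45*c^3 - 51*c^2 + 72*c + z^2*(2 - 10*c) + z*(-95*c^2 + 69*c - 10) - 12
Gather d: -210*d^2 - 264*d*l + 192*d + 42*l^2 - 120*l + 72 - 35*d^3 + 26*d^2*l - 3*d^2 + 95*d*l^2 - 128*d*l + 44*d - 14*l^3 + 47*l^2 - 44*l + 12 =-35*d^3 + d^2*(26*l - 213) + d*(95*l^2 - 392*l + 236) - 14*l^3 + 89*l^2 - 164*l + 84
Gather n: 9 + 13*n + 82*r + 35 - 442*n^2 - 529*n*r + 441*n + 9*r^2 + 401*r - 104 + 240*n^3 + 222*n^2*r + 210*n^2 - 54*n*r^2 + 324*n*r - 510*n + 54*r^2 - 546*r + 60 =240*n^3 + n^2*(222*r - 232) + n*(-54*r^2 - 205*r - 56) + 63*r^2 - 63*r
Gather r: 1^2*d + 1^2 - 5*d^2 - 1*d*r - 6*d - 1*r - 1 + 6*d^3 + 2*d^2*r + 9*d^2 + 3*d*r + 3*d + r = 6*d^3 + 4*d^2 - 2*d + r*(2*d^2 + 2*d)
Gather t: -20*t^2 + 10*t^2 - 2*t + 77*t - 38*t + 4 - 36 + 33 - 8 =-10*t^2 + 37*t - 7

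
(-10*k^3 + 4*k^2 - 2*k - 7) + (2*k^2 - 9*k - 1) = -10*k^3 + 6*k^2 - 11*k - 8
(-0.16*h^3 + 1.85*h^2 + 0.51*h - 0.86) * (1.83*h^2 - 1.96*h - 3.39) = -0.2928*h^5 + 3.6991*h^4 - 2.1503*h^3 - 8.8449*h^2 - 0.0433000000000001*h + 2.9154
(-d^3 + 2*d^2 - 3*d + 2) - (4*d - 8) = -d^3 + 2*d^2 - 7*d + 10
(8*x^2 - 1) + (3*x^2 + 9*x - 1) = 11*x^2 + 9*x - 2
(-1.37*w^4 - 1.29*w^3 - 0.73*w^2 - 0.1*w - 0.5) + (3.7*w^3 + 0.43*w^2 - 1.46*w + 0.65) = -1.37*w^4 + 2.41*w^3 - 0.3*w^2 - 1.56*w + 0.15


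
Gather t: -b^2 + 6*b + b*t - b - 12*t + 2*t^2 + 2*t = -b^2 + 5*b + 2*t^2 + t*(b - 10)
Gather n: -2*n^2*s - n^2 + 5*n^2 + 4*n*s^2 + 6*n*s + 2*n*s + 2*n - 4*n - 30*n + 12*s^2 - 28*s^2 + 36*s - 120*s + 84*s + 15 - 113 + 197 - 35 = n^2*(4 - 2*s) + n*(4*s^2 + 8*s - 32) - 16*s^2 + 64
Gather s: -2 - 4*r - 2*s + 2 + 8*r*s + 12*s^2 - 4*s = -4*r + 12*s^2 + s*(8*r - 6)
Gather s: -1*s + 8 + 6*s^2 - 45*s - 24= 6*s^2 - 46*s - 16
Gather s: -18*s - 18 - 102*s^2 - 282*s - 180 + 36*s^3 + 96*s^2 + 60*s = 36*s^3 - 6*s^2 - 240*s - 198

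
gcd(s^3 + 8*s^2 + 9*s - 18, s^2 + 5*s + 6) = s + 3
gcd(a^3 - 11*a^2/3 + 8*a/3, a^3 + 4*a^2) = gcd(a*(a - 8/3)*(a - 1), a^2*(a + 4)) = a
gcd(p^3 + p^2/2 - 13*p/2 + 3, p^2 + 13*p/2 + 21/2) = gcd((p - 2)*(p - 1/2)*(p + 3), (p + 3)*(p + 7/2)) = p + 3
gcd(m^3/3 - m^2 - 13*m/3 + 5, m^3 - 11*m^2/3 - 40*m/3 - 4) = 1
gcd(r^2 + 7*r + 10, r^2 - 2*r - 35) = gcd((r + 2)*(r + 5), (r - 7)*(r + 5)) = r + 5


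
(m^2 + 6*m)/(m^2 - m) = (m + 6)/(m - 1)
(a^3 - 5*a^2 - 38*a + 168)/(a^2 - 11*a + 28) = a + 6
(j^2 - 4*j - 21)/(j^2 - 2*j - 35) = (j + 3)/(j + 5)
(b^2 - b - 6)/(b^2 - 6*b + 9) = (b + 2)/(b - 3)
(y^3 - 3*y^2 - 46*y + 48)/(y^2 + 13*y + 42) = (y^2 - 9*y + 8)/(y + 7)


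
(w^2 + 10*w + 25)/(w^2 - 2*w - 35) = (w + 5)/(w - 7)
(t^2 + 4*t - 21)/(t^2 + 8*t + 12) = (t^2 + 4*t - 21)/(t^2 + 8*t + 12)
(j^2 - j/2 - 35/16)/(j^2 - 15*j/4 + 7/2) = (j + 5/4)/(j - 2)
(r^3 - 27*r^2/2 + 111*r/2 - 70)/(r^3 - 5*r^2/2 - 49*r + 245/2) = (r - 4)/(r + 7)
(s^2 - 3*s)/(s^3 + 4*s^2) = (s - 3)/(s*(s + 4))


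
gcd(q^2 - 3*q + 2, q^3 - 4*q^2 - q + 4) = q - 1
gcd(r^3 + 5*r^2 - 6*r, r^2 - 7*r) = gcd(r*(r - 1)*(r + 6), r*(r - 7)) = r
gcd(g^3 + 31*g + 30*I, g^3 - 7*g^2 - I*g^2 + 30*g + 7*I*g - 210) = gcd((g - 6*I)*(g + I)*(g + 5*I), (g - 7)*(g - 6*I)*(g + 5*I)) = g^2 - I*g + 30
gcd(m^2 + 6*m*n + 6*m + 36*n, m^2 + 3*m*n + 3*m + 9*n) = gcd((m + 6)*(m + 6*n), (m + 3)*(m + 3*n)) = 1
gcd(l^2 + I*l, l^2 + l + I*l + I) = l + I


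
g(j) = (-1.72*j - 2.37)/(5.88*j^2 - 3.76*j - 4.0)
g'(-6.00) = 0.00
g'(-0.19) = -0.74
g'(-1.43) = -0.12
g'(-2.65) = -0.00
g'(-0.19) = -0.74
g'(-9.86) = 0.00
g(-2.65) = 0.05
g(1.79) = -0.67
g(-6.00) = 0.03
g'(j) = (3.76 - 11.76*j)*(-1.72*j - 2.37)/(5.88*j^2 - 3.76*j - 4.0)^2 - 1.72/(5.88*j^2 - 3.76*j - 4.0)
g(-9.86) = 0.02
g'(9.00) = 0.01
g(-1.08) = -0.07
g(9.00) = -0.04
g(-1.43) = 0.01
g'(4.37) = 0.04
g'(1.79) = 1.22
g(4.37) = -0.11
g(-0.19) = 0.66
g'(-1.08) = -0.42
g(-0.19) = 0.66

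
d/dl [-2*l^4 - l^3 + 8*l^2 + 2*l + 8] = -8*l^3 - 3*l^2 + 16*l + 2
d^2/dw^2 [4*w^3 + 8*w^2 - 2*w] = 24*w + 16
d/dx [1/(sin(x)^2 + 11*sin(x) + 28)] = -(2*sin(x) + 11)*cos(x)/(sin(x)^2 + 11*sin(x) + 28)^2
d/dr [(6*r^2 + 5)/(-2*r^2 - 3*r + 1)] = (-18*r^2 + 32*r + 15)/(4*r^4 + 12*r^3 + 5*r^2 - 6*r + 1)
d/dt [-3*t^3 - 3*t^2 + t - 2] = -9*t^2 - 6*t + 1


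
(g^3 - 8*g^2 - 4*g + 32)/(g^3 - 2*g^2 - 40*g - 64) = (g - 2)/(g + 4)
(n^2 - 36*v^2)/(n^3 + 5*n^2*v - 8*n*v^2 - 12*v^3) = (-n + 6*v)/(-n^2 + n*v + 2*v^2)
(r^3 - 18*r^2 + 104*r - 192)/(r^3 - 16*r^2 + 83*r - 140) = (r^2 - 14*r + 48)/(r^2 - 12*r + 35)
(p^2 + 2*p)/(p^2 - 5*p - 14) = p/(p - 7)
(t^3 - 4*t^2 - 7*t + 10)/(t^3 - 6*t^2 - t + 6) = (t^2 - 3*t - 10)/(t^2 - 5*t - 6)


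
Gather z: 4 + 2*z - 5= 2*z - 1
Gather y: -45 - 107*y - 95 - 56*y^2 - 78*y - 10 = -56*y^2 - 185*y - 150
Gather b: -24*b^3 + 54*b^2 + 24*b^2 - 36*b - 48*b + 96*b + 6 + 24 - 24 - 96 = -24*b^3 + 78*b^2 + 12*b - 90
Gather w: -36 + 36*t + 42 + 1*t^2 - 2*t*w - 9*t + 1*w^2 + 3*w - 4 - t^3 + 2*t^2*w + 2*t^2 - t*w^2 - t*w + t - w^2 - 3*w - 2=-t^3 + 3*t^2 - t*w^2 + 28*t + w*(2*t^2 - 3*t)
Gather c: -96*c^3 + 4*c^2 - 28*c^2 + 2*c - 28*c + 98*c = -96*c^3 - 24*c^2 + 72*c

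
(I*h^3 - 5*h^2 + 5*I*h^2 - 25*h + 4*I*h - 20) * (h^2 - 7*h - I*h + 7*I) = I*h^5 - 4*h^4 - 2*I*h^4 + 8*h^3 - 26*I*h^3 + 124*h^2 - 38*I*h^2 + 112*h - 155*I*h - 140*I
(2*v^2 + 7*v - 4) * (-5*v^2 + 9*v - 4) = -10*v^4 - 17*v^3 + 75*v^2 - 64*v + 16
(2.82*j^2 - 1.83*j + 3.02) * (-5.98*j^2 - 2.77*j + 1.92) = -16.8636*j^4 + 3.132*j^3 - 7.5761*j^2 - 11.879*j + 5.7984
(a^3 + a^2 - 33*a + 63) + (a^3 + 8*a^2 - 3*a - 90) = 2*a^3 + 9*a^2 - 36*a - 27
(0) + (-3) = -3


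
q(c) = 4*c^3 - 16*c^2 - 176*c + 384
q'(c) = 12*c^2 - 32*c - 176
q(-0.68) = 495.02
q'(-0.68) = -148.69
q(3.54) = -262.10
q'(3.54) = -138.90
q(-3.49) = 633.32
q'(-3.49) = 81.84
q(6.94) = -271.04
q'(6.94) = 179.88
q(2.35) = -66.05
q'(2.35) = -184.93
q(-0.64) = 489.04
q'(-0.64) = -150.60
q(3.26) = -221.22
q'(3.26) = -152.79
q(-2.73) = 663.85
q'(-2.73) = 0.79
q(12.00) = 2880.00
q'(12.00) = 1168.00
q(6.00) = -384.00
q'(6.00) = 64.00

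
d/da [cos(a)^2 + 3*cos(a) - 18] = -(2*cos(a) + 3)*sin(a)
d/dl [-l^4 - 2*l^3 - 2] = l^2*(-4*l - 6)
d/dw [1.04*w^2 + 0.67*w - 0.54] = 2.08*w + 0.67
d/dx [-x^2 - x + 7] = -2*x - 1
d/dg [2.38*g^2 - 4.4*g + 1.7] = 4.76*g - 4.4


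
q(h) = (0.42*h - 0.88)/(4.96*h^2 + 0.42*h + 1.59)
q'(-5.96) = -0.00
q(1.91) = -0.00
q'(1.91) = 0.02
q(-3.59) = -0.04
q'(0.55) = 0.47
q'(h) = (-9.92*h - 0.42)*(0.42*h - 0.88)/(4.96*h^2 + 0.42*h + 1.59)^2 + 0.42/(4.96*h^2 + 0.42*h + 1.59) = (-2.0832*h^2 + 8.7296*h + 1.0374)/(24.6016*h^4 + 4.1664*h^3 + 15.9492*h^2 + 1.3356*h + 2.5281)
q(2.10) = 0.00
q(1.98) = -0.00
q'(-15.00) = -0.00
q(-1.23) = -0.16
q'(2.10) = 0.02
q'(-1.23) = -0.17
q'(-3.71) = -0.01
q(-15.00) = -0.01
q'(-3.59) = -0.01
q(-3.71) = -0.04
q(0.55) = -0.20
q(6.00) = 0.01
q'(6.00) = -0.00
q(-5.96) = -0.02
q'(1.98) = 0.02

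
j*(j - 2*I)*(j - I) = j^3 - 3*I*j^2 - 2*j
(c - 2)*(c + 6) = c^2 + 4*c - 12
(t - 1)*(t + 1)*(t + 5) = t^3 + 5*t^2 - t - 5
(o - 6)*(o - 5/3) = o^2 - 23*o/3 + 10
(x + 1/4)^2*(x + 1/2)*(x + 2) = x^4 + 3*x^3 + 37*x^2/16 + 21*x/32 + 1/16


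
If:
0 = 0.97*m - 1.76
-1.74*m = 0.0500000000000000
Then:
No Solution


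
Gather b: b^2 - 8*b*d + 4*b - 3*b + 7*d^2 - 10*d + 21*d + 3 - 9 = b^2 + b*(1 - 8*d) + 7*d^2 + 11*d - 6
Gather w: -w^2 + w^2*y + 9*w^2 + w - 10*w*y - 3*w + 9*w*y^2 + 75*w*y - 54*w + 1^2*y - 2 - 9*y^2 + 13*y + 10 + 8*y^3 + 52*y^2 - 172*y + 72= w^2*(y + 8) + w*(9*y^2 + 65*y - 56) + 8*y^3 + 43*y^2 - 158*y + 80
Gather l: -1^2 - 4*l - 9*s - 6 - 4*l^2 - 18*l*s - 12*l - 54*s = -4*l^2 + l*(-18*s - 16) - 63*s - 7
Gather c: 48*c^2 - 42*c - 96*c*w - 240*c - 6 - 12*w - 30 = 48*c^2 + c*(-96*w - 282) - 12*w - 36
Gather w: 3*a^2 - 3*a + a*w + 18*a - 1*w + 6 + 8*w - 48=3*a^2 + 15*a + w*(a + 7) - 42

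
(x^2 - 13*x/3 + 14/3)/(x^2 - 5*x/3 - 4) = (-3*x^2 + 13*x - 14)/(-3*x^2 + 5*x + 12)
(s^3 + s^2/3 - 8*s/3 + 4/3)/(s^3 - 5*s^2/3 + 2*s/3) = (s + 2)/s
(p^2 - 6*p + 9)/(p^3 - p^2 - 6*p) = (p - 3)/(p*(p + 2))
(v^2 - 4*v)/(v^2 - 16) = v/(v + 4)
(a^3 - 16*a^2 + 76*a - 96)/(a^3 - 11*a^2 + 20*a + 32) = (a^2 - 8*a + 12)/(a^2 - 3*a - 4)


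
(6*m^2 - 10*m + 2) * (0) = 0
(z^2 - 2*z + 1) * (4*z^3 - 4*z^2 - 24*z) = 4*z^5 - 12*z^4 - 12*z^3 + 44*z^2 - 24*z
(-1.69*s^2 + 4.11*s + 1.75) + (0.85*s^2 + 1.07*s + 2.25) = -0.84*s^2 + 5.18*s + 4.0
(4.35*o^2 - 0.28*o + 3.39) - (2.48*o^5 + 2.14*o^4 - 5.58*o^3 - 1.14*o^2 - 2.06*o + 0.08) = -2.48*o^5 - 2.14*o^4 + 5.58*o^3 + 5.49*o^2 + 1.78*o + 3.31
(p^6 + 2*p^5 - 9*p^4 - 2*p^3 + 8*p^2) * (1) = p^6 + 2*p^5 - 9*p^4 - 2*p^3 + 8*p^2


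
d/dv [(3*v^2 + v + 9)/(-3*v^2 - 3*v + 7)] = 2*(-3*v^2 + 48*v + 17)/(9*v^4 + 18*v^3 - 33*v^2 - 42*v + 49)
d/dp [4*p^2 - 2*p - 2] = 8*p - 2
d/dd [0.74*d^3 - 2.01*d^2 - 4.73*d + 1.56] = 2.22*d^2 - 4.02*d - 4.73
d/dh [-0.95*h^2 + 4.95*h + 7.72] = 4.95 - 1.9*h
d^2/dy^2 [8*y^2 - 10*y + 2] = 16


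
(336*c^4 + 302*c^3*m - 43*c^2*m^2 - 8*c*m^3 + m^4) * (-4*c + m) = -1344*c^5 - 872*c^4*m + 474*c^3*m^2 - 11*c^2*m^3 - 12*c*m^4 + m^5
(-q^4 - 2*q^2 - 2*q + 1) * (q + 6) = -q^5 - 6*q^4 - 2*q^3 - 14*q^2 - 11*q + 6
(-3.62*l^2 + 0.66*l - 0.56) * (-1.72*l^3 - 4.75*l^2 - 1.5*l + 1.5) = 6.2264*l^5 + 16.0598*l^4 + 3.2582*l^3 - 3.76*l^2 + 1.83*l - 0.84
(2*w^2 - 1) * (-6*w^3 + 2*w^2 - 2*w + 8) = -12*w^5 + 4*w^4 + 2*w^3 + 14*w^2 + 2*w - 8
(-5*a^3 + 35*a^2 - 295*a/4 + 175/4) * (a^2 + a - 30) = -5*a^5 + 30*a^4 + 445*a^3/4 - 1080*a^2 + 9025*a/4 - 2625/2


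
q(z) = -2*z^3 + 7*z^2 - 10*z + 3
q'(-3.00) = -106.00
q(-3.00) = 150.00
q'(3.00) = -22.00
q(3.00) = -18.00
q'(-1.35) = -39.84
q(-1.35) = 34.18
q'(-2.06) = -64.30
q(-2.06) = 70.79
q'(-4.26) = -178.53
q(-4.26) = 327.25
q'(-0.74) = -23.65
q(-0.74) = 15.04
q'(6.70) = -185.54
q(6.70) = -351.30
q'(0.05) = -9.32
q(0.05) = 2.52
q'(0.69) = -3.20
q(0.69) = -1.22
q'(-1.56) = -46.44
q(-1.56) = 43.23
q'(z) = -6*z^2 + 14*z - 10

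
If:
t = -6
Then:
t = -6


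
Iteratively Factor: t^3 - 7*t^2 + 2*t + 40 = (t - 4)*(t^2 - 3*t - 10) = (t - 4)*(t + 2)*(t - 5)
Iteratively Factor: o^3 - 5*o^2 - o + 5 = (o + 1)*(o^2 - 6*o + 5) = (o - 1)*(o + 1)*(o - 5)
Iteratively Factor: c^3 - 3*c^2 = (c)*(c^2 - 3*c) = c*(c - 3)*(c)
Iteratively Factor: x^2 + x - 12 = (x + 4)*(x - 3)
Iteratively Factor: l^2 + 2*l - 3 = (l + 3)*(l - 1)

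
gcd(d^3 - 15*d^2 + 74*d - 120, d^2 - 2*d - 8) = d - 4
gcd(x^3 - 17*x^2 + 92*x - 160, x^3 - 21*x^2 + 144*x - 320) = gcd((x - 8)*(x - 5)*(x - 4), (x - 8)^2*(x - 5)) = x^2 - 13*x + 40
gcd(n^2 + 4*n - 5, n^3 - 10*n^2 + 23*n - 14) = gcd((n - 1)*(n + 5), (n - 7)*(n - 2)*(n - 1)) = n - 1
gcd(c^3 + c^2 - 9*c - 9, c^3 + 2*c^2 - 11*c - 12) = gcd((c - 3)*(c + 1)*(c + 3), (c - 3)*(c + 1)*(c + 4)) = c^2 - 2*c - 3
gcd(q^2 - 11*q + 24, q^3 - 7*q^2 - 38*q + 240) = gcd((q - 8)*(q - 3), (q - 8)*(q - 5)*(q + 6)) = q - 8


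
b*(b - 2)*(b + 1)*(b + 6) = b^4 + 5*b^3 - 8*b^2 - 12*b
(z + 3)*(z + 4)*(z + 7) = z^3 + 14*z^2 + 61*z + 84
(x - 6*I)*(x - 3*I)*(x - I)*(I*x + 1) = I*x^4 + 11*x^3 - 37*I*x^2 - 45*x + 18*I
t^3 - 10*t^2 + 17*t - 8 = (t - 8)*(t - 1)^2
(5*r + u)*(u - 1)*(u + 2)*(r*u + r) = 5*r^2*u^3 + 10*r^2*u^2 - 5*r^2*u - 10*r^2 + r*u^4 + 2*r*u^3 - r*u^2 - 2*r*u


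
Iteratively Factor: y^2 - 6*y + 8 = (y - 4)*(y - 2)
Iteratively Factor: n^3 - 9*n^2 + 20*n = (n)*(n^2 - 9*n + 20) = n*(n - 4)*(n - 5)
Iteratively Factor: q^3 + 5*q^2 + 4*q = (q + 4)*(q^2 + q) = q*(q + 4)*(q + 1)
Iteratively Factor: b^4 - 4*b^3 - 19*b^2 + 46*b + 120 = (b + 3)*(b^3 - 7*b^2 + 2*b + 40) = (b + 2)*(b + 3)*(b^2 - 9*b + 20) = (b - 5)*(b + 2)*(b + 3)*(b - 4)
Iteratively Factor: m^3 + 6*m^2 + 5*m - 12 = (m + 4)*(m^2 + 2*m - 3) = (m + 3)*(m + 4)*(m - 1)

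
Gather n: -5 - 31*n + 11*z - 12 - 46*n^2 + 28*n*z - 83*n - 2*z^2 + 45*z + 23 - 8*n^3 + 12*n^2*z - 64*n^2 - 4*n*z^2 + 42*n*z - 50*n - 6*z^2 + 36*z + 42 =-8*n^3 + n^2*(12*z - 110) + n*(-4*z^2 + 70*z - 164) - 8*z^2 + 92*z + 48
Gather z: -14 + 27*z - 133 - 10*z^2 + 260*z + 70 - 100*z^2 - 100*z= -110*z^2 + 187*z - 77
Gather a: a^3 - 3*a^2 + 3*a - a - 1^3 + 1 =a^3 - 3*a^2 + 2*a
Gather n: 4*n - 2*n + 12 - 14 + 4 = 2*n + 2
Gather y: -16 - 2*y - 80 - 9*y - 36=-11*y - 132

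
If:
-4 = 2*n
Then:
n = -2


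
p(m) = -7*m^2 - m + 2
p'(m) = -14*m - 1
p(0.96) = -5.41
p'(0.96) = -14.44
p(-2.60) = -42.72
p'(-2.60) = 35.40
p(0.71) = -2.24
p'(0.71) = -10.94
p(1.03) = -6.46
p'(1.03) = -15.42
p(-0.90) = -2.77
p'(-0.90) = 11.60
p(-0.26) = 1.79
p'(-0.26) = 2.64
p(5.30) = -199.93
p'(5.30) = -75.20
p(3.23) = -74.26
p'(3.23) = -46.22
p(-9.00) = -556.00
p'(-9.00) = 125.00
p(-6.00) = -244.00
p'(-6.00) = 83.00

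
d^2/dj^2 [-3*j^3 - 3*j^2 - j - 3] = -18*j - 6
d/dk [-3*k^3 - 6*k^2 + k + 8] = -9*k^2 - 12*k + 1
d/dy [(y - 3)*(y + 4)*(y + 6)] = 3*y^2 + 14*y - 6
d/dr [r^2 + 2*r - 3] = 2*r + 2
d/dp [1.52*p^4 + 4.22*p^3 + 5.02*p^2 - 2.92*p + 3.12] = 6.08*p^3 + 12.66*p^2 + 10.04*p - 2.92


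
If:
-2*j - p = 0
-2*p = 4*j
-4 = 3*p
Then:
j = 2/3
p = -4/3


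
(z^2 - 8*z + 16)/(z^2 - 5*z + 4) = (z - 4)/(z - 1)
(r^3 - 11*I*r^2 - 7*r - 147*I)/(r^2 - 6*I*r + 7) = (r^2 - 4*I*r + 21)/(r + I)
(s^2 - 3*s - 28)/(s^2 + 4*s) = (s - 7)/s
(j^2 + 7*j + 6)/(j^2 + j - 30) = (j + 1)/(j - 5)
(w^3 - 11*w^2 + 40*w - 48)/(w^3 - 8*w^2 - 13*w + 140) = (w^3 - 11*w^2 + 40*w - 48)/(w^3 - 8*w^2 - 13*w + 140)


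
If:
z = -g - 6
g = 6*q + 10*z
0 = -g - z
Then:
No Solution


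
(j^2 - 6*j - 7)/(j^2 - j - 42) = (j + 1)/(j + 6)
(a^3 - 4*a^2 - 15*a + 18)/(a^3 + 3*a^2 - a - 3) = (a - 6)/(a + 1)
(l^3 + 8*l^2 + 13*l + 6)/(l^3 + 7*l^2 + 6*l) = (l + 1)/l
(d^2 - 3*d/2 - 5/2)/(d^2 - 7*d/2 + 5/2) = (d + 1)/(d - 1)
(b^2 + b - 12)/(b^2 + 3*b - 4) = (b - 3)/(b - 1)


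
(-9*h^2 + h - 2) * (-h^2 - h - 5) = 9*h^4 + 8*h^3 + 46*h^2 - 3*h + 10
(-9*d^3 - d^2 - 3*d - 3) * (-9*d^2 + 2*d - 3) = 81*d^5 - 9*d^4 + 52*d^3 + 24*d^2 + 3*d + 9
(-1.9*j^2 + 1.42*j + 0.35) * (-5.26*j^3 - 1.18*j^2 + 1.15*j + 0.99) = 9.994*j^5 - 5.2272*j^4 - 5.7016*j^3 - 0.661*j^2 + 1.8083*j + 0.3465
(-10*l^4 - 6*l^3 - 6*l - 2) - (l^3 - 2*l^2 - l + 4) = -10*l^4 - 7*l^3 + 2*l^2 - 5*l - 6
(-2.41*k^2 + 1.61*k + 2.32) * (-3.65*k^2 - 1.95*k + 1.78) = 8.7965*k^4 - 1.177*k^3 - 15.8973*k^2 - 1.6582*k + 4.1296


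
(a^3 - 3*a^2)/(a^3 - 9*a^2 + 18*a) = a/(a - 6)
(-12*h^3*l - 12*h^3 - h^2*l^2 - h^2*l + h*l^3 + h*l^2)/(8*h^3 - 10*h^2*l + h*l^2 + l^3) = h*(-12*h^2*l - 12*h^2 - h*l^2 - h*l + l^3 + l^2)/(8*h^3 - 10*h^2*l + h*l^2 + l^3)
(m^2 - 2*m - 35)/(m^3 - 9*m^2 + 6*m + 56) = (m + 5)/(m^2 - 2*m - 8)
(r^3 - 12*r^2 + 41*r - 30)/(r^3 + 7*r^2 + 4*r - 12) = (r^2 - 11*r + 30)/(r^2 + 8*r + 12)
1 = 1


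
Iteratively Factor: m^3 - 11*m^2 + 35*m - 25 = (m - 5)*(m^2 - 6*m + 5) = (m - 5)*(m - 1)*(m - 5)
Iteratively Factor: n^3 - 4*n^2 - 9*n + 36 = (n + 3)*(n^2 - 7*n + 12) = (n - 3)*(n + 3)*(n - 4)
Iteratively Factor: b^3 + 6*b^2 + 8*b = (b + 2)*(b^2 + 4*b) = (b + 2)*(b + 4)*(b)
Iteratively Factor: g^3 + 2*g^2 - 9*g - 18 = (g + 2)*(g^2 - 9) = (g - 3)*(g + 2)*(g + 3)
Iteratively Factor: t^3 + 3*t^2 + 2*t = (t + 2)*(t^2 + t) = (t + 1)*(t + 2)*(t)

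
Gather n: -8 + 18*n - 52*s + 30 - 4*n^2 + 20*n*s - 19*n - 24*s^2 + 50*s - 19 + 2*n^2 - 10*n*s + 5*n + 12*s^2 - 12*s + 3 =-2*n^2 + n*(10*s + 4) - 12*s^2 - 14*s + 6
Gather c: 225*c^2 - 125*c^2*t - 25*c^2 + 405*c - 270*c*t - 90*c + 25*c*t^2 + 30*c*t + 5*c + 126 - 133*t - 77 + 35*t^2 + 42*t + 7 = c^2*(200 - 125*t) + c*(25*t^2 - 240*t + 320) + 35*t^2 - 91*t + 56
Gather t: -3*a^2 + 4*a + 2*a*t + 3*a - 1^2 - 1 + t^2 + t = -3*a^2 + 7*a + t^2 + t*(2*a + 1) - 2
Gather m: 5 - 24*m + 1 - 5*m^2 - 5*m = -5*m^2 - 29*m + 6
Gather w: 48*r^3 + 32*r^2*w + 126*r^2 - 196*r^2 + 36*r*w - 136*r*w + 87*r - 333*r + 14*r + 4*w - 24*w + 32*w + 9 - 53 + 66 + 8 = 48*r^3 - 70*r^2 - 232*r + w*(32*r^2 - 100*r + 12) + 30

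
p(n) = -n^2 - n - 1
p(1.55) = -4.95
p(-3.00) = -7.00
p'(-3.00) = 5.00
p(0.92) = -2.77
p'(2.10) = -5.20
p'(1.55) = -4.10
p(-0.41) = -0.76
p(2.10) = -7.51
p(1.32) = -4.06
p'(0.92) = -2.84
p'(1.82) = -4.64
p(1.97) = -6.85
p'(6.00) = -13.00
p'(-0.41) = -0.18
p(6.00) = -43.00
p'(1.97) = -4.94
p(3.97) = -20.73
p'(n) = -2*n - 1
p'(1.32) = -3.64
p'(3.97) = -8.94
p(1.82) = -6.13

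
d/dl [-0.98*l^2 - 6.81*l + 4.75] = -1.96*l - 6.81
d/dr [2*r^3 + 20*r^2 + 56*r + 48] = 6*r^2 + 40*r + 56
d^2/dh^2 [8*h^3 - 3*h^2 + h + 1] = 48*h - 6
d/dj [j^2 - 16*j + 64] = 2*j - 16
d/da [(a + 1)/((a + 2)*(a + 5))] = (-a^2 - 2*a + 3)/(a^4 + 14*a^3 + 69*a^2 + 140*a + 100)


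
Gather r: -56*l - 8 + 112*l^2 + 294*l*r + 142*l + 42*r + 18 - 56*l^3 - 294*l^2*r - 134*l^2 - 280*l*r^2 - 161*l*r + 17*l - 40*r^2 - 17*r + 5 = -56*l^3 - 22*l^2 + 103*l + r^2*(-280*l - 40) + r*(-294*l^2 + 133*l + 25) + 15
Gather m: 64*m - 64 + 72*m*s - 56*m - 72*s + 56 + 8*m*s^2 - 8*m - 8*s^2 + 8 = m*(8*s^2 + 72*s) - 8*s^2 - 72*s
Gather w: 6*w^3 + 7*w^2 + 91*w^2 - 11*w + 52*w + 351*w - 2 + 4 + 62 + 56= 6*w^3 + 98*w^2 + 392*w + 120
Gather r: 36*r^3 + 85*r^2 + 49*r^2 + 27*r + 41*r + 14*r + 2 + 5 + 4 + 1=36*r^3 + 134*r^2 + 82*r + 12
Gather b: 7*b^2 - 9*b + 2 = 7*b^2 - 9*b + 2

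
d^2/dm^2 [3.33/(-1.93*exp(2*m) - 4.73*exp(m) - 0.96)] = (-3.33*(3.86*exp(m) + 4.73)*(7.72*exp(m) + 9.46)*exp(m) + (25.7076*exp(m) + 15.7509)*(1.93*exp(2*m) + 4.73*exp(m) + 0.96))*exp(m)/(1.93*exp(2*m) + 4.73*exp(m) + 0.96)^3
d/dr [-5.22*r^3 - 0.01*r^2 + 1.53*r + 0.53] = -15.66*r^2 - 0.02*r + 1.53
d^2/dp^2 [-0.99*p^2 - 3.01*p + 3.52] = -1.98000000000000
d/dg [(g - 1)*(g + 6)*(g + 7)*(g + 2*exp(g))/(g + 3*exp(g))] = (-g^4*exp(g) + 3*g^4 + 4*g^3*exp(g) + 24*g^3 + 18*g^2*exp(2*g) + 103*g^2*exp(g) + 29*g^2 + 144*g*exp(2*g) + 216*g*exp(g) + 174*exp(2*g) - 42*exp(g))/(g^2 + 6*g*exp(g) + 9*exp(2*g))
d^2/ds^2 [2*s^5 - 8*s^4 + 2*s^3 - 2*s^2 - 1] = 40*s^3 - 96*s^2 + 12*s - 4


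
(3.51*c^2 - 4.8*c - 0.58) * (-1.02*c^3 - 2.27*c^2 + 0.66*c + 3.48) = -3.5802*c^5 - 3.0717*c^4 + 13.8042*c^3 + 10.3634*c^2 - 17.0868*c - 2.0184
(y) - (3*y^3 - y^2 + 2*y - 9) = -3*y^3 + y^2 - y + 9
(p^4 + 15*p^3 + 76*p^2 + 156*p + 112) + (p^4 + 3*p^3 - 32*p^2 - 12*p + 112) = 2*p^4 + 18*p^3 + 44*p^2 + 144*p + 224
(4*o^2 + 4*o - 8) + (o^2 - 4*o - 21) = 5*o^2 - 29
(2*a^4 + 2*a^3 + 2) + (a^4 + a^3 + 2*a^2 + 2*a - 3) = 3*a^4 + 3*a^3 + 2*a^2 + 2*a - 1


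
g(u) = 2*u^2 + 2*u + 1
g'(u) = 4*u + 2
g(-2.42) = 7.87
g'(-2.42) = -7.68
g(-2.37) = 7.49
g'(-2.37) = -7.48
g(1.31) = 7.05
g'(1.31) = 7.24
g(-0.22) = 0.66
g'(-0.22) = 1.12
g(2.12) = 14.23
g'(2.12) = 10.48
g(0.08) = 1.17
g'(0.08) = 2.32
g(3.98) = 40.64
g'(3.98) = 17.92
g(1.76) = 10.72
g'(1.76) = 9.04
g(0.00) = 1.00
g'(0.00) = 2.00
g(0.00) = 1.00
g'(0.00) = 2.00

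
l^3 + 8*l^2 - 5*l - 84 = (l - 3)*(l + 4)*(l + 7)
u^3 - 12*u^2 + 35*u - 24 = (u - 8)*(u - 3)*(u - 1)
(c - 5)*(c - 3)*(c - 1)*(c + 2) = c^4 - 7*c^3 + 5*c^2 + 31*c - 30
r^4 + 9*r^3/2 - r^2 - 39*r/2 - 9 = (r - 2)*(r + 1/2)*(r + 3)^2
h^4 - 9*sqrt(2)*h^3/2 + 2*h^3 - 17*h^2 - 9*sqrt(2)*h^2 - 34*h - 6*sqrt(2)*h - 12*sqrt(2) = (h + 2)*(h - 6*sqrt(2))*(h + sqrt(2)/2)*(h + sqrt(2))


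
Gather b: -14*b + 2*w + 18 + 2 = -14*b + 2*w + 20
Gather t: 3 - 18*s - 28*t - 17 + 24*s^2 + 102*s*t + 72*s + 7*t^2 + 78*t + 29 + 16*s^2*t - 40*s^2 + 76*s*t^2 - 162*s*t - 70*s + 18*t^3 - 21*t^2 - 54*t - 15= -16*s^2 - 16*s + 18*t^3 + t^2*(76*s - 14) + t*(16*s^2 - 60*s - 4)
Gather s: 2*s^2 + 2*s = 2*s^2 + 2*s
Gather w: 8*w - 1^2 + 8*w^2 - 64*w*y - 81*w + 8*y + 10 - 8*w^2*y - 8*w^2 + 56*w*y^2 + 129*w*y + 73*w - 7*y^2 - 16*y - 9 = -8*w^2*y + w*(56*y^2 + 65*y) - 7*y^2 - 8*y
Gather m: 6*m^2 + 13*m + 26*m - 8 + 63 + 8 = 6*m^2 + 39*m + 63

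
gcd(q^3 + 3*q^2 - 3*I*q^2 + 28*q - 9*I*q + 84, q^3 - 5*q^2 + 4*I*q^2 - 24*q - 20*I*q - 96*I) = q^2 + q*(3 + 4*I) + 12*I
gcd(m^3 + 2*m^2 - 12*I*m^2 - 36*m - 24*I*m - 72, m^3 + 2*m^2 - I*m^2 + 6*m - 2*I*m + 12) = m + 2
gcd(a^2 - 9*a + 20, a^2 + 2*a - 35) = a - 5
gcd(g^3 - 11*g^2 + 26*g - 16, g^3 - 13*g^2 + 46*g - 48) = g^2 - 10*g + 16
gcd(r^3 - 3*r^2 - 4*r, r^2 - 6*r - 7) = r + 1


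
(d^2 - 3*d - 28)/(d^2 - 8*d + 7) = (d + 4)/(d - 1)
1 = 1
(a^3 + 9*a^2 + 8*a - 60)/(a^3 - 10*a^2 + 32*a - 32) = (a^2 + 11*a + 30)/(a^2 - 8*a + 16)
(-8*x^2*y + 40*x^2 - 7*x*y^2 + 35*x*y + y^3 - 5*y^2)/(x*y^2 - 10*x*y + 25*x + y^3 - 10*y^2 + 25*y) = (-8*x + y)/(y - 5)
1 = 1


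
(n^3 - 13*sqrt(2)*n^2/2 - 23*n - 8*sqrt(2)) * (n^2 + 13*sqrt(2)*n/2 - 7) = n^5 - 229*n^3/2 - 112*sqrt(2)*n^2 + 57*n + 56*sqrt(2)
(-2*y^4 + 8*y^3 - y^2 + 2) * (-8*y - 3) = 16*y^5 - 58*y^4 - 16*y^3 + 3*y^2 - 16*y - 6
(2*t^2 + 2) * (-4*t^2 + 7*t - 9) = -8*t^4 + 14*t^3 - 26*t^2 + 14*t - 18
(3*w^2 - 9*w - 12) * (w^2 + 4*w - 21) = 3*w^4 + 3*w^3 - 111*w^2 + 141*w + 252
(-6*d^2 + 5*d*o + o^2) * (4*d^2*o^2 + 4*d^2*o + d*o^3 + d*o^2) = -24*d^4*o^2 - 24*d^4*o + 14*d^3*o^3 + 14*d^3*o^2 + 9*d^2*o^4 + 9*d^2*o^3 + d*o^5 + d*o^4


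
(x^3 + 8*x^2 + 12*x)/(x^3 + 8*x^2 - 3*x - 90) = x*(x + 2)/(x^2 + 2*x - 15)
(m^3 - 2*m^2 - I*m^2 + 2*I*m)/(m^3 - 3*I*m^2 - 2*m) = (m - 2)/(m - 2*I)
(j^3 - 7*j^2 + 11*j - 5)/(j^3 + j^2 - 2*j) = (j^2 - 6*j + 5)/(j*(j + 2))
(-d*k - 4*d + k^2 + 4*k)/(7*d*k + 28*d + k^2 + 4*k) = (-d + k)/(7*d + k)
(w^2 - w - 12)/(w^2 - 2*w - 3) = (-w^2 + w + 12)/(-w^2 + 2*w + 3)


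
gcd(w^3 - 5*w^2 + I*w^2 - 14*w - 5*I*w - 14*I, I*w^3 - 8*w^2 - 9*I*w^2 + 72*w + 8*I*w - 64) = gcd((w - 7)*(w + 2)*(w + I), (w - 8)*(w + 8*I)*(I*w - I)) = 1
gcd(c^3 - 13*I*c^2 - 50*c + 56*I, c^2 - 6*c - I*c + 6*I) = 1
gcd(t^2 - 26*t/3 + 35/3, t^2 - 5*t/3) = t - 5/3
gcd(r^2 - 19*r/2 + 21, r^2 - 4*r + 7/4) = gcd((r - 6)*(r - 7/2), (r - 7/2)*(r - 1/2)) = r - 7/2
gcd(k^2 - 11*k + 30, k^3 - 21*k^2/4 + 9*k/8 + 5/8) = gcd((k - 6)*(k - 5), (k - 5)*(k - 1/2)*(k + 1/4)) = k - 5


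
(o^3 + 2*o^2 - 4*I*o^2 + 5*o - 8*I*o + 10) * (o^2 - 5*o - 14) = o^5 - 3*o^4 - 4*I*o^4 - 19*o^3 + 12*I*o^3 - 43*o^2 + 96*I*o^2 - 120*o + 112*I*o - 140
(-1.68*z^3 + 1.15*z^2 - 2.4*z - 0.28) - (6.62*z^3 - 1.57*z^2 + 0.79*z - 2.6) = -8.3*z^3 + 2.72*z^2 - 3.19*z + 2.32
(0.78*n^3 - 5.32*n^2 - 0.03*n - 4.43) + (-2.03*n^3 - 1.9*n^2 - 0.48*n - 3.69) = -1.25*n^3 - 7.22*n^2 - 0.51*n - 8.12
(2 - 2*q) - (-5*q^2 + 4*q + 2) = 5*q^2 - 6*q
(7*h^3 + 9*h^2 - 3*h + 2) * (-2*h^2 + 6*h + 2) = -14*h^5 + 24*h^4 + 74*h^3 - 4*h^2 + 6*h + 4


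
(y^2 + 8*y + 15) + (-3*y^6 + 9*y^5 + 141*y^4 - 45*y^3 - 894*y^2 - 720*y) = -3*y^6 + 9*y^5 + 141*y^4 - 45*y^3 - 893*y^2 - 712*y + 15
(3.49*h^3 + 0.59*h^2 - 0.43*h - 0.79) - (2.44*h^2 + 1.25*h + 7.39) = 3.49*h^3 - 1.85*h^2 - 1.68*h - 8.18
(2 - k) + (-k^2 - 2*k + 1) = -k^2 - 3*k + 3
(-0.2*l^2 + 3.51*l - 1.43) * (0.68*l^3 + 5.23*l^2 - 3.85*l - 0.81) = -0.136*l^5 + 1.3408*l^4 + 18.1549*l^3 - 20.8304*l^2 + 2.6624*l + 1.1583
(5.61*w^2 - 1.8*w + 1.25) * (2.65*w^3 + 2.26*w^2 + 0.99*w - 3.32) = 14.8665*w^5 + 7.9086*w^4 + 4.7984*w^3 - 17.5822*w^2 + 7.2135*w - 4.15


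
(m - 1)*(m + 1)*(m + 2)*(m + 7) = m^4 + 9*m^3 + 13*m^2 - 9*m - 14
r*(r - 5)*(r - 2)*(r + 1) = r^4 - 6*r^3 + 3*r^2 + 10*r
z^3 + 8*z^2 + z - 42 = (z - 2)*(z + 3)*(z + 7)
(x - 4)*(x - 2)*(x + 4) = x^3 - 2*x^2 - 16*x + 32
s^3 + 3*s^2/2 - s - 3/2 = (s - 1)*(s + 1)*(s + 3/2)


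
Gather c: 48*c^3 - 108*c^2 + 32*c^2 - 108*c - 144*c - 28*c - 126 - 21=48*c^3 - 76*c^2 - 280*c - 147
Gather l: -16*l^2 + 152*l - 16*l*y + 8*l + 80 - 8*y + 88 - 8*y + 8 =-16*l^2 + l*(160 - 16*y) - 16*y + 176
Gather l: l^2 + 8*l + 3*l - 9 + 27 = l^2 + 11*l + 18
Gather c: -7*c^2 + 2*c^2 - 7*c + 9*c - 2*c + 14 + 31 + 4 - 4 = 45 - 5*c^2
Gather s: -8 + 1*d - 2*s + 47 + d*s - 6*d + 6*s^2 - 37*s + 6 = -5*d + 6*s^2 + s*(d - 39) + 45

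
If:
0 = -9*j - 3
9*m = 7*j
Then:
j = -1/3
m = -7/27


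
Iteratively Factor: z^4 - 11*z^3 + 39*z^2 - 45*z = (z)*(z^3 - 11*z^2 + 39*z - 45) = z*(z - 3)*(z^2 - 8*z + 15) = z*(z - 3)^2*(z - 5)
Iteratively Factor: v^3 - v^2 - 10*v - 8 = (v + 2)*(v^2 - 3*v - 4) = (v + 1)*(v + 2)*(v - 4)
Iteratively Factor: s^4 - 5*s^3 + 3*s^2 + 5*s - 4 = (s - 1)*(s^3 - 4*s^2 - s + 4) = (s - 1)^2*(s^2 - 3*s - 4) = (s - 4)*(s - 1)^2*(s + 1)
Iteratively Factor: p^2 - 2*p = (p)*(p - 2)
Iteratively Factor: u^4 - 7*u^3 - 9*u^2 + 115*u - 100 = (u + 4)*(u^3 - 11*u^2 + 35*u - 25) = (u - 1)*(u + 4)*(u^2 - 10*u + 25) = (u - 5)*(u - 1)*(u + 4)*(u - 5)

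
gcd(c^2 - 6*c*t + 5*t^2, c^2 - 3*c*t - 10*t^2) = -c + 5*t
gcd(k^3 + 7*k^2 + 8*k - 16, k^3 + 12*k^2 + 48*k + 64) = k^2 + 8*k + 16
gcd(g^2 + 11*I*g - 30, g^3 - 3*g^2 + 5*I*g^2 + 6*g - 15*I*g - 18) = g + 6*I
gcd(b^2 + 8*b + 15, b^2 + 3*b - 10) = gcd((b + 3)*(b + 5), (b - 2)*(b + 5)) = b + 5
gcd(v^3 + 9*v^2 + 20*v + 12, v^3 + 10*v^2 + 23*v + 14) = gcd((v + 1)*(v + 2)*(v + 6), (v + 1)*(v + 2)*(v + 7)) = v^2 + 3*v + 2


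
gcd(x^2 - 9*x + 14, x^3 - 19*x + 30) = x - 2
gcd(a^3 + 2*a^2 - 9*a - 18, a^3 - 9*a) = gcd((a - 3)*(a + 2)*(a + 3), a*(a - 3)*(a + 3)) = a^2 - 9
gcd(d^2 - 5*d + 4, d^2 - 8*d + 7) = d - 1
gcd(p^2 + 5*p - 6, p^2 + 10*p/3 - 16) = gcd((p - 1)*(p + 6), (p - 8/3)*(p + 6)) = p + 6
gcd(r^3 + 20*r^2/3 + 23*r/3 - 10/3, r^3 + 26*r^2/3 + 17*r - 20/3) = r^2 + 14*r/3 - 5/3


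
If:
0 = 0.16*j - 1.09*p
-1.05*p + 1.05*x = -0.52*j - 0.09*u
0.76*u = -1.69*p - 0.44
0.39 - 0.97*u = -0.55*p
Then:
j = -2.39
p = -0.35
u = 0.20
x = 0.82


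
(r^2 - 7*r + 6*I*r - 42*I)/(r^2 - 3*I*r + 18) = (r^2 + r*(-7 + 6*I) - 42*I)/(r^2 - 3*I*r + 18)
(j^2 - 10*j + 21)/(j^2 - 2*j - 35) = (j - 3)/(j + 5)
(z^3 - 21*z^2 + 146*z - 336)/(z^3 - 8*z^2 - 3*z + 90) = (z^2 - 15*z + 56)/(z^2 - 2*z - 15)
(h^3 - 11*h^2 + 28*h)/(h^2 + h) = (h^2 - 11*h + 28)/(h + 1)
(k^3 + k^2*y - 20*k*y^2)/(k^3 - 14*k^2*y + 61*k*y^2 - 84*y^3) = k*(k + 5*y)/(k^2 - 10*k*y + 21*y^2)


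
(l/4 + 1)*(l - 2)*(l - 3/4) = l^3/4 + 5*l^2/16 - 19*l/8 + 3/2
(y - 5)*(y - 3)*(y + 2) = y^3 - 6*y^2 - y + 30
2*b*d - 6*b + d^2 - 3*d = (2*b + d)*(d - 3)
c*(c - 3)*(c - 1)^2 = c^4 - 5*c^3 + 7*c^2 - 3*c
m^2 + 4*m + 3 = (m + 1)*(m + 3)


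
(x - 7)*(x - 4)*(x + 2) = x^3 - 9*x^2 + 6*x + 56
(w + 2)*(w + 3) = w^2 + 5*w + 6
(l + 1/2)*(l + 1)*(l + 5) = l^3 + 13*l^2/2 + 8*l + 5/2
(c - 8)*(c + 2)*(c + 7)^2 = c^4 + 8*c^3 - 51*c^2 - 518*c - 784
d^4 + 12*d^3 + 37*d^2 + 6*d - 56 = (d - 1)*(d + 2)*(d + 4)*(d + 7)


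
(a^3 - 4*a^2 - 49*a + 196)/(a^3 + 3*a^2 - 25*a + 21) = (a^2 - 11*a + 28)/(a^2 - 4*a + 3)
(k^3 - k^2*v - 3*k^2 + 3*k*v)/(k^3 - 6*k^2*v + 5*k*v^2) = (3 - k)/(-k + 5*v)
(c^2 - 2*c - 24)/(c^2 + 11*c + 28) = (c - 6)/(c + 7)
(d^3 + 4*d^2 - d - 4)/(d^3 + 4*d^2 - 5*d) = (d^2 + 5*d + 4)/(d*(d + 5))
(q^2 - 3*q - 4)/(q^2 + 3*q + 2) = (q - 4)/(q + 2)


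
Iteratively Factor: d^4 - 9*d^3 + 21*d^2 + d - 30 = (d - 5)*(d^3 - 4*d^2 + d + 6) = (d - 5)*(d + 1)*(d^2 - 5*d + 6) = (d - 5)*(d - 2)*(d + 1)*(d - 3)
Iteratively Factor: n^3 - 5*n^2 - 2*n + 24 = (n - 3)*(n^2 - 2*n - 8) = (n - 4)*(n - 3)*(n + 2)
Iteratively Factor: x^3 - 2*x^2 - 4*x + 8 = (x - 2)*(x^2 - 4) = (x - 2)^2*(x + 2)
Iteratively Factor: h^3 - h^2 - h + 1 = (h - 1)*(h^2 - 1) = (h - 1)^2*(h + 1)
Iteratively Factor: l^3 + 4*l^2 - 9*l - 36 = (l + 4)*(l^2 - 9) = (l - 3)*(l + 4)*(l + 3)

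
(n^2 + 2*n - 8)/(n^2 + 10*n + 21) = (n^2 + 2*n - 8)/(n^2 + 10*n + 21)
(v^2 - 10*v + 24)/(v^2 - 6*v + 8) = (v - 6)/(v - 2)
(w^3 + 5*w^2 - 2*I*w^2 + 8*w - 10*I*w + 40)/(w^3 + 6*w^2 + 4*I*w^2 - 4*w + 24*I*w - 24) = (w^2 + w*(5 - 4*I) - 20*I)/(w^2 + 2*w*(3 + I) + 12*I)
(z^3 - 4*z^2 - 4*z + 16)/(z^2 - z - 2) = (z^2 - 2*z - 8)/(z + 1)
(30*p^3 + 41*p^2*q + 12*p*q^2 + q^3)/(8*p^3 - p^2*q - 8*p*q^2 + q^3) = (30*p^2 + 11*p*q + q^2)/(8*p^2 - 9*p*q + q^2)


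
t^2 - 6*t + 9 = (t - 3)^2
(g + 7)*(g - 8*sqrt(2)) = g^2 - 8*sqrt(2)*g + 7*g - 56*sqrt(2)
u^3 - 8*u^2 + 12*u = u*(u - 6)*(u - 2)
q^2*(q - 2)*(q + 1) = q^4 - q^3 - 2*q^2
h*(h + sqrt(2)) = h^2 + sqrt(2)*h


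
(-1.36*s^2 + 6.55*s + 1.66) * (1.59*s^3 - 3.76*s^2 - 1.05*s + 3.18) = -2.1624*s^5 + 15.5281*s^4 - 20.5606*s^3 - 17.4439*s^2 + 19.086*s + 5.2788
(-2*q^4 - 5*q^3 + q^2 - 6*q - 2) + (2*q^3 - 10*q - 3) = -2*q^4 - 3*q^3 + q^2 - 16*q - 5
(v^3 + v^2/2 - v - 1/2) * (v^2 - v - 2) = v^5 - v^4/2 - 7*v^3/2 - v^2/2 + 5*v/2 + 1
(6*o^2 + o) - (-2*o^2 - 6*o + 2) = 8*o^2 + 7*o - 2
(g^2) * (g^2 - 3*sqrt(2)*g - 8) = g^4 - 3*sqrt(2)*g^3 - 8*g^2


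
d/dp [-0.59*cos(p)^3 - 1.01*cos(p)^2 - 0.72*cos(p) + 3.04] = (1.77*cos(p)^2 + 2.02*cos(p) + 0.72)*sin(p)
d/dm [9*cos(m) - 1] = -9*sin(m)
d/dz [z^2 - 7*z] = 2*z - 7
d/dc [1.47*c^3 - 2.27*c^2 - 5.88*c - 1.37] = 4.41*c^2 - 4.54*c - 5.88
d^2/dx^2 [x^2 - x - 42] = 2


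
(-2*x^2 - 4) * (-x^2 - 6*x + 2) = 2*x^4 + 12*x^3 + 24*x - 8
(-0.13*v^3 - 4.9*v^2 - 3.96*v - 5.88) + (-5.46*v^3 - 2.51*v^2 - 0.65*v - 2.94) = -5.59*v^3 - 7.41*v^2 - 4.61*v - 8.82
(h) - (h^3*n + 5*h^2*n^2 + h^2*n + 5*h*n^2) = -h^3*n - 5*h^2*n^2 - h^2*n - 5*h*n^2 + h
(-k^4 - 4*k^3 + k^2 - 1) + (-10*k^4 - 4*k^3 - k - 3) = -11*k^4 - 8*k^3 + k^2 - k - 4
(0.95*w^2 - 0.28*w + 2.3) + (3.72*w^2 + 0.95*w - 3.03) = 4.67*w^2 + 0.67*w - 0.73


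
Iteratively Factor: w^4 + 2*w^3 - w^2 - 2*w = (w - 1)*(w^3 + 3*w^2 + 2*w) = (w - 1)*(w + 2)*(w^2 + w) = w*(w - 1)*(w + 2)*(w + 1)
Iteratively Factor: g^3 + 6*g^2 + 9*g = (g + 3)*(g^2 + 3*g) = g*(g + 3)*(g + 3)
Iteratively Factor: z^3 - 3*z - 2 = (z - 2)*(z^2 + 2*z + 1) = (z - 2)*(z + 1)*(z + 1)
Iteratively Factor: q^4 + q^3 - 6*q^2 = (q + 3)*(q^3 - 2*q^2) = q*(q + 3)*(q^2 - 2*q) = q*(q - 2)*(q + 3)*(q)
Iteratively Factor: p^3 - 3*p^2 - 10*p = (p + 2)*(p^2 - 5*p) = (p - 5)*(p + 2)*(p)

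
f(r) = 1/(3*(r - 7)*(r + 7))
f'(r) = -1/(3*(r - 7)*(r + 7)^2) - 1/(3*(r - 7)^2*(r + 7))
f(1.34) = -0.01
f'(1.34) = -0.00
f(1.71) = -0.01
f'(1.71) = -0.00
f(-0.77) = -0.01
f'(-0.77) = 0.00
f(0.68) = -0.01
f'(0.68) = -0.00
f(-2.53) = -0.01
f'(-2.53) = 0.00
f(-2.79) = -0.01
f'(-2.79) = 0.00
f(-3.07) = -0.01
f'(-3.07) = 0.00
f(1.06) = -0.01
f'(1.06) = -0.00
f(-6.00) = -0.03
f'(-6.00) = 0.02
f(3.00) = -0.00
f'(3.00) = 0.00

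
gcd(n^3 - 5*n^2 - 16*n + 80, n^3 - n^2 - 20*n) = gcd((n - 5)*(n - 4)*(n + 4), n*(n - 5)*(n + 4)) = n^2 - n - 20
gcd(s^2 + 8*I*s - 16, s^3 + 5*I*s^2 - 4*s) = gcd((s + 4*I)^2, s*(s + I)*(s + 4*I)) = s + 4*I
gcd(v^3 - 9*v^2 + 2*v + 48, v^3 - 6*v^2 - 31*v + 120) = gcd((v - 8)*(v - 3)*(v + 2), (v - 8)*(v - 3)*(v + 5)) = v^2 - 11*v + 24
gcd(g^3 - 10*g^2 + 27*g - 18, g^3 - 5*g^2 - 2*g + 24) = g - 3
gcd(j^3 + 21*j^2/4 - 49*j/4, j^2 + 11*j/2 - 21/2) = j + 7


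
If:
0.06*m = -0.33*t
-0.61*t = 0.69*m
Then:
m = 0.00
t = 0.00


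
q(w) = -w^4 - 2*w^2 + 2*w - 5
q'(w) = -4*w^3 - 4*w + 2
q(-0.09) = -5.20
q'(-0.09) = 2.36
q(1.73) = -16.48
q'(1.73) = -25.63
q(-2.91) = -99.46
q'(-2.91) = 112.21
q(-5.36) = -898.57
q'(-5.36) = 639.40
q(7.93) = -4069.42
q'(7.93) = -2024.43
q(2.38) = -43.65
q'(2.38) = -61.45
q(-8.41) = -5165.74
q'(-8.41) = 2414.93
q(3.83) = -241.85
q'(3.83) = -238.05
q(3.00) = -98.00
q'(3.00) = -118.00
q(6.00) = -1361.00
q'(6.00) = -886.00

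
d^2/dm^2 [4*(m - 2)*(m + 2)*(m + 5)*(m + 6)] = 48*m^2 + 264*m + 208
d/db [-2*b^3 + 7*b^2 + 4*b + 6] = -6*b^2 + 14*b + 4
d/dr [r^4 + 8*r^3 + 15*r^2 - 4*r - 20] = 4*r^3 + 24*r^2 + 30*r - 4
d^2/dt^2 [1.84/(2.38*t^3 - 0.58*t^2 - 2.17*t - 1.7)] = ((2.1344 - 26.2752*t)*(-2.38*t^3 + 0.58*t^2 + 2.17*t + 1.7) - 1.84*(-14.28*t^2 + 2.32*t + 4.34)*(-7.14*t^2 + 1.16*t + 2.17))/(-2.38*t^3 + 0.58*t^2 + 2.17*t + 1.7)^3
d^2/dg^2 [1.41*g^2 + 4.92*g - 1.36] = 2.82000000000000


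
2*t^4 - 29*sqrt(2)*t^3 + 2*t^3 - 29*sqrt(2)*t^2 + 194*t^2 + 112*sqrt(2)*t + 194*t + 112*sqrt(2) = (t - 8*sqrt(2))*(t - 7*sqrt(2))*(sqrt(2)*t + 1)*(sqrt(2)*t + sqrt(2))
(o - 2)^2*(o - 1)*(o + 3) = o^4 - 2*o^3 - 7*o^2 + 20*o - 12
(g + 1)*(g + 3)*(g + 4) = g^3 + 8*g^2 + 19*g + 12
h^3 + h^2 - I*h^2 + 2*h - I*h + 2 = (h + 1)*(h - 2*I)*(h + I)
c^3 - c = c*(c - 1)*(c + 1)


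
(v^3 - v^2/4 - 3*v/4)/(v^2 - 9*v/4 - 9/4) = v*(v - 1)/(v - 3)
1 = 1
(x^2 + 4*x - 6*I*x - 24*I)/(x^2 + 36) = (x + 4)/(x + 6*I)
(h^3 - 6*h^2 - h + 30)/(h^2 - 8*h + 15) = h + 2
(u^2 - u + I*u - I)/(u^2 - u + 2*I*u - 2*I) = (u + I)/(u + 2*I)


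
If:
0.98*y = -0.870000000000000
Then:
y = -0.89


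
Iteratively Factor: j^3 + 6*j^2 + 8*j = (j)*(j^2 + 6*j + 8) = j*(j + 2)*(j + 4)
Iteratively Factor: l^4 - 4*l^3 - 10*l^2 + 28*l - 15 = (l - 5)*(l^3 + l^2 - 5*l + 3) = (l - 5)*(l + 3)*(l^2 - 2*l + 1) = (l - 5)*(l - 1)*(l + 3)*(l - 1)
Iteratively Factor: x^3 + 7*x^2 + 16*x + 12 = (x + 2)*(x^2 + 5*x + 6) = (x + 2)^2*(x + 3)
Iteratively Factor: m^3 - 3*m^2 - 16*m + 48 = (m - 4)*(m^2 + m - 12) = (m - 4)*(m + 4)*(m - 3)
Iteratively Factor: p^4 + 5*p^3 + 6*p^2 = (p)*(p^3 + 5*p^2 + 6*p) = p*(p + 3)*(p^2 + 2*p) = p*(p + 2)*(p + 3)*(p)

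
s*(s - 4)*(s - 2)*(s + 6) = s^4 - 28*s^2 + 48*s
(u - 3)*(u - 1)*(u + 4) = u^3 - 13*u + 12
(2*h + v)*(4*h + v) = 8*h^2 + 6*h*v + v^2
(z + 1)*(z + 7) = z^2 + 8*z + 7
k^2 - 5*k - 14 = (k - 7)*(k + 2)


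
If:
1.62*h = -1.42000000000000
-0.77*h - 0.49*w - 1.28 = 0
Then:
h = -0.88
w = -1.23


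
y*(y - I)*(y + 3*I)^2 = y^4 + 5*I*y^3 - 3*y^2 + 9*I*y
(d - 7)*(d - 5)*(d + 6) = d^3 - 6*d^2 - 37*d + 210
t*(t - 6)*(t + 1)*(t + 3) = t^4 - 2*t^3 - 21*t^2 - 18*t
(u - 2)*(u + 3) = u^2 + u - 6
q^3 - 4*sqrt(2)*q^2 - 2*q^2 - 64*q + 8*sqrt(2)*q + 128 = (q - 2)*(q - 8*sqrt(2))*(q + 4*sqrt(2))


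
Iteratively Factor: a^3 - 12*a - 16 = (a + 2)*(a^2 - 2*a - 8) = (a + 2)^2*(a - 4)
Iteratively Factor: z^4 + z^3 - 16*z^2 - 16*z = (z + 1)*(z^3 - 16*z) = z*(z + 1)*(z^2 - 16) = z*(z - 4)*(z + 1)*(z + 4)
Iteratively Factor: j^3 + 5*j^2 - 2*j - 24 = (j + 3)*(j^2 + 2*j - 8) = (j - 2)*(j + 3)*(j + 4)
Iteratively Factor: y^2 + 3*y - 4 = (y - 1)*(y + 4)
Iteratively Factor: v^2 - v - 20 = (v + 4)*(v - 5)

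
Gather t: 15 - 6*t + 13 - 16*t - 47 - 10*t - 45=-32*t - 64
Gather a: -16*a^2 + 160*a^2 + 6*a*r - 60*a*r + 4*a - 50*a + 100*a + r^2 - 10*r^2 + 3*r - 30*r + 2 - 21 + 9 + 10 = 144*a^2 + a*(54 - 54*r) - 9*r^2 - 27*r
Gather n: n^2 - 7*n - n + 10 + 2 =n^2 - 8*n + 12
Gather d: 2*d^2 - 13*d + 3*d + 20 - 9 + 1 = 2*d^2 - 10*d + 12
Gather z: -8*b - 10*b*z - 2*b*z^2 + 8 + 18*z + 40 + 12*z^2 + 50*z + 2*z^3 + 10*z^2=-8*b + 2*z^3 + z^2*(22 - 2*b) + z*(68 - 10*b) + 48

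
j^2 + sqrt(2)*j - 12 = (j - 2*sqrt(2))*(j + 3*sqrt(2))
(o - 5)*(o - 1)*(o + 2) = o^3 - 4*o^2 - 7*o + 10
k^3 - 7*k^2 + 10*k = k*(k - 5)*(k - 2)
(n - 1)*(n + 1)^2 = n^3 + n^2 - n - 1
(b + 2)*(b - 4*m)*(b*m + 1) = b^3*m - 4*b^2*m^2 + 2*b^2*m + b^2 - 8*b*m^2 - 4*b*m + 2*b - 8*m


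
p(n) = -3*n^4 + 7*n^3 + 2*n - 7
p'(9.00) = -7045.00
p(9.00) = -14569.00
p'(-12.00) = 23762.00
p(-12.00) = -74335.00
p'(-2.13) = 213.24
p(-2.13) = -140.66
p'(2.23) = -26.64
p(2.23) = 0.90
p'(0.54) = 6.23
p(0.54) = -5.07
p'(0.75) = 8.75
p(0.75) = -3.50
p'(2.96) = -125.22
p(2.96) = -49.84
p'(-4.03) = 1128.47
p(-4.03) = -1264.52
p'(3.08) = -149.40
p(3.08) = -66.29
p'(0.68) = 7.94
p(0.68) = -4.08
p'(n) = -12*n^3 + 21*n^2 + 2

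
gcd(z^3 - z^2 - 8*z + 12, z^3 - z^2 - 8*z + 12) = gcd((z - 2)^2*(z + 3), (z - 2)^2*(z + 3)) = z^3 - z^2 - 8*z + 12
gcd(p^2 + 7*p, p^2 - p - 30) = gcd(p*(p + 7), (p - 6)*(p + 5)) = 1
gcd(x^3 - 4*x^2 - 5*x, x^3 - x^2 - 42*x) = x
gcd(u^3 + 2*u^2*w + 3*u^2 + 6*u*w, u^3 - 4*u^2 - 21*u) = u^2 + 3*u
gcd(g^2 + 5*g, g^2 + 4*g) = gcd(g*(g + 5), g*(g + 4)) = g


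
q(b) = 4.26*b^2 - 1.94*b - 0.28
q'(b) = 8.52*b - 1.94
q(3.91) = 57.26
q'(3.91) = 31.37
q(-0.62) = 2.56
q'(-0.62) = -7.22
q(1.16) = 3.20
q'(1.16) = 7.94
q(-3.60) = 61.91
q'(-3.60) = -32.61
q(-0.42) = 1.29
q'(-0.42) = -5.52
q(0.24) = -0.50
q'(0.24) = 0.10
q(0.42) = -0.34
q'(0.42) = 1.64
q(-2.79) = 38.29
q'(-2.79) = -25.71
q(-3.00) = 43.88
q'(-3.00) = -27.50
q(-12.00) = 636.44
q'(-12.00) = -104.18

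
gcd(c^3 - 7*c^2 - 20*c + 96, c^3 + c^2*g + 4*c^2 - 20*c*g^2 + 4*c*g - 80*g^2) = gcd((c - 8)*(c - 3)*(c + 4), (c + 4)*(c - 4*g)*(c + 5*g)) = c + 4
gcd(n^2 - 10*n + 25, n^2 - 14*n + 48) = 1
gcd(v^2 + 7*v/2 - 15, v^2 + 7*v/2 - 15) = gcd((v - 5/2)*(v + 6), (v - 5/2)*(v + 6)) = v^2 + 7*v/2 - 15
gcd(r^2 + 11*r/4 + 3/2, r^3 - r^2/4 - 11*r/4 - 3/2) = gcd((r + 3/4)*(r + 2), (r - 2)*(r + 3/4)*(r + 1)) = r + 3/4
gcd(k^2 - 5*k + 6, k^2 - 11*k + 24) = k - 3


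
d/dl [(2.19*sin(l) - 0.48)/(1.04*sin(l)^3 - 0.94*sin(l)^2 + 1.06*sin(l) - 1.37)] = (-4.5552*sin(l)^3 + 3.5562*sin(l)^2 - 0.9024*sin(l) - 2.4915)*cos(l)/(1.0816*sin(l)^6 - 1.9552*sin(l)^5 + 3.0884*sin(l)^4 - 4.8424*sin(l)^3 + 3.6992*sin(l)^2 - 2.9044*sin(l) + 1.8769)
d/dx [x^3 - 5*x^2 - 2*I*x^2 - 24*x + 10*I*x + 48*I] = 3*x^2 - 10*x - 4*I*x - 24 + 10*I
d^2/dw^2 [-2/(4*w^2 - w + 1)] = 4*(16*w^2 - 4*w - (8*w - 1)^2 + 4)/(4*w^2 - w + 1)^3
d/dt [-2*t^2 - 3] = -4*t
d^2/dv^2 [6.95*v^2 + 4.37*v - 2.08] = 13.9000000000000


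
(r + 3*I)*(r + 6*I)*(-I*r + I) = -I*r^3 + 9*r^2 + I*r^2 - 9*r + 18*I*r - 18*I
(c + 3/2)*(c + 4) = c^2 + 11*c/2 + 6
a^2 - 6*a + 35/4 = (a - 7/2)*(a - 5/2)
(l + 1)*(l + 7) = l^2 + 8*l + 7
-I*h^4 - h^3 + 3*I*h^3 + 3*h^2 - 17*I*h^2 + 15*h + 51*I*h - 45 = (h - 3)*(h - 5*I)*(h + 3*I)*(-I*h + 1)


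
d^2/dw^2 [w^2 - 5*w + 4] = 2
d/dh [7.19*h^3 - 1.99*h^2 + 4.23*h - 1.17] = 21.57*h^2 - 3.98*h + 4.23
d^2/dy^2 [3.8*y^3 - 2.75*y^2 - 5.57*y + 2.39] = 22.8*y - 5.5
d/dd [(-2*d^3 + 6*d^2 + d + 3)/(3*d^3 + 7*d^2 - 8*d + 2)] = 2*(-16*d^4 + 13*d^3 - 47*d^2 - 9*d + 13)/(9*d^6 + 42*d^5 + d^4 - 100*d^3 + 92*d^2 - 32*d + 4)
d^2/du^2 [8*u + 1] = 0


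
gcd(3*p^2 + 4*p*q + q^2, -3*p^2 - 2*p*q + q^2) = p + q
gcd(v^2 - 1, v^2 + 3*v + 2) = v + 1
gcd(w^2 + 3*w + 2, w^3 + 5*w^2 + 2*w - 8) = w + 2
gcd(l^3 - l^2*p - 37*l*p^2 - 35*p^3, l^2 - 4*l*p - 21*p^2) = -l + 7*p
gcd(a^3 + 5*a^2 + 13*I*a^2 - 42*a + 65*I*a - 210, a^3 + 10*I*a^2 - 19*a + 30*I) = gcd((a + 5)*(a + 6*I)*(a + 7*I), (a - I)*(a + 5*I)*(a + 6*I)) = a + 6*I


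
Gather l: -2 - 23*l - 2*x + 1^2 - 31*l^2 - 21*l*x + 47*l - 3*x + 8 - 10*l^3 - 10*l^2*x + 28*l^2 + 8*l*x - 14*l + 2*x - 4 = -10*l^3 + l^2*(-10*x - 3) + l*(10 - 13*x) - 3*x + 3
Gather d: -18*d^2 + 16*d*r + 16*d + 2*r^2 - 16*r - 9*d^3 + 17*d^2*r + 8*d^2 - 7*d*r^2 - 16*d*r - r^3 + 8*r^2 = -9*d^3 + d^2*(17*r - 10) + d*(16 - 7*r^2) - r^3 + 10*r^2 - 16*r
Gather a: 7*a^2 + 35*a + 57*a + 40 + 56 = 7*a^2 + 92*a + 96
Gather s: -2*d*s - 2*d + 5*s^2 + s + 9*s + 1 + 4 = -2*d + 5*s^2 + s*(10 - 2*d) + 5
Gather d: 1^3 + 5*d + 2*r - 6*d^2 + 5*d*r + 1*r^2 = -6*d^2 + d*(5*r + 5) + r^2 + 2*r + 1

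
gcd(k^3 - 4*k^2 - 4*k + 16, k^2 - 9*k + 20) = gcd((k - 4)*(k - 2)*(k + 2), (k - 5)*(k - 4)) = k - 4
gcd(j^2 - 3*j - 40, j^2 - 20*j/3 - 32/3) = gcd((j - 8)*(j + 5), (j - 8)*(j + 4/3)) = j - 8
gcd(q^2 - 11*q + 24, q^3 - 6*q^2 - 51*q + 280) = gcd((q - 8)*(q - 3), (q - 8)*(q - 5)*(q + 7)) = q - 8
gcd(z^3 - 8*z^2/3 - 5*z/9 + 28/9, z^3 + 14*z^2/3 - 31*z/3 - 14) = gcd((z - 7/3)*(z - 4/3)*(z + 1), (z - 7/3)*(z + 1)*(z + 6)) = z^2 - 4*z/3 - 7/3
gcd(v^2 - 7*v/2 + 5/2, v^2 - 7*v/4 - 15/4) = 1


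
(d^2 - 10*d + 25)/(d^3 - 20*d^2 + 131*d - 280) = (d - 5)/(d^2 - 15*d + 56)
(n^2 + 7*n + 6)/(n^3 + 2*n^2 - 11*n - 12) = (n + 6)/(n^2 + n - 12)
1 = 1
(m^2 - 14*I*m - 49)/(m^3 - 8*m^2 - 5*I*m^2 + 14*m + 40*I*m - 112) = (m - 7*I)/(m^2 + 2*m*(-4 + I) - 16*I)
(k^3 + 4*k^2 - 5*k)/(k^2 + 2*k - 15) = k*(k - 1)/(k - 3)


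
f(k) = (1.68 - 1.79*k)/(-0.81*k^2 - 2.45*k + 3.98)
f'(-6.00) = -0.65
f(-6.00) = -1.19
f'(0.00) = -0.19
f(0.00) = 0.42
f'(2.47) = -0.10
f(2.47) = 0.39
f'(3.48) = -0.05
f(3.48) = 0.32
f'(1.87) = -0.25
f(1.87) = 0.49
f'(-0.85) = -0.21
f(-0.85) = 0.58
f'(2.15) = -0.15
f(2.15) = 0.43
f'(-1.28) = -0.26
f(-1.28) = 0.69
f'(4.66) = -0.03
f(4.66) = 0.27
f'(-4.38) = -62.29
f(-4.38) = -11.49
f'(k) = (1.68 - 1.79*k)*(1.62*k + 2.45)/(-0.81*k^2 - 2.45*k + 3.98)^2 - 1.79/(-0.81*k^2 - 2.45*k + 3.98)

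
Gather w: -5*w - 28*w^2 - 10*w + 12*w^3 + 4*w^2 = 12*w^3 - 24*w^2 - 15*w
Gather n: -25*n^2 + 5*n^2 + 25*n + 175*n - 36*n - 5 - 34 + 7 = -20*n^2 + 164*n - 32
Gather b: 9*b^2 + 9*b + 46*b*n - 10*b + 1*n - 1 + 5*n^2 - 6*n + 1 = 9*b^2 + b*(46*n - 1) + 5*n^2 - 5*n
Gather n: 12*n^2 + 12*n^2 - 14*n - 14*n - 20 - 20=24*n^2 - 28*n - 40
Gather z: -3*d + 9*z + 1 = -3*d + 9*z + 1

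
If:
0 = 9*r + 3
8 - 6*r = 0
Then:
No Solution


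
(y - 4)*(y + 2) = y^2 - 2*y - 8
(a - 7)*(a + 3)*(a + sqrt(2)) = a^3 - 4*a^2 + sqrt(2)*a^2 - 21*a - 4*sqrt(2)*a - 21*sqrt(2)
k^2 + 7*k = k*(k + 7)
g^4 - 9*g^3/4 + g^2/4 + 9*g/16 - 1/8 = (g - 2)*(g - 1/2)*(g - 1/4)*(g + 1/2)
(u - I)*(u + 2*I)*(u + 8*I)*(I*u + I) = I*u^4 - 9*u^3 + I*u^3 - 9*u^2 - 6*I*u^2 - 16*u - 6*I*u - 16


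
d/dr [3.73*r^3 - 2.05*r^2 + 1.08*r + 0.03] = 11.19*r^2 - 4.1*r + 1.08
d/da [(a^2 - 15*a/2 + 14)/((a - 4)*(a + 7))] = 21/(2*(a^2 + 14*a + 49))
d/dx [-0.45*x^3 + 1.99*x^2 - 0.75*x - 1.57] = -1.35*x^2 + 3.98*x - 0.75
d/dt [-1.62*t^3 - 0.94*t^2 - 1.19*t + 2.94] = -4.86*t^2 - 1.88*t - 1.19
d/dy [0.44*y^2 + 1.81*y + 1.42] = 0.88*y + 1.81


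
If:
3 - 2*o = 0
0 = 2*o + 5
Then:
No Solution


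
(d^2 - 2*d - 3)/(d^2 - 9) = (d + 1)/(d + 3)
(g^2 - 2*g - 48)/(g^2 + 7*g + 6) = (g - 8)/(g + 1)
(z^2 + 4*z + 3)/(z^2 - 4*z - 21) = (z + 1)/(z - 7)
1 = 1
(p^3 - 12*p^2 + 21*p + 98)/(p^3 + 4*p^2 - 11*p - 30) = (p^2 - 14*p + 49)/(p^2 + 2*p - 15)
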